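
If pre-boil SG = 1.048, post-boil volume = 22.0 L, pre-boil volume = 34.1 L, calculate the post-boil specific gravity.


SG_post = 1 + (SG_pre − 1)·V_pre/V_post
pts_pre = (1.048 − 1)·1000 = 48.0000
pts_post = 48.0000·34.1/22.0 = 74.4000
SG_post = 1 + 74.4000/1000

1.0744


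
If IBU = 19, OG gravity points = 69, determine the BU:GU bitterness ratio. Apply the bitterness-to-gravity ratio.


BU:GU = IBU / OG_points
BU:GU = 19 / 69

0.2754


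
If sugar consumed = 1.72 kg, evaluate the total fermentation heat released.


Q = m_sugar · 590 kJ/kg
Q = 1.72 · 590

1014.8000 kJ


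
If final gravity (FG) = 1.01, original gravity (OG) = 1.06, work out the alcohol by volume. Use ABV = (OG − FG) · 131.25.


ABV = (1.06 − 1.01) · 131.25

6.5625 % ABV


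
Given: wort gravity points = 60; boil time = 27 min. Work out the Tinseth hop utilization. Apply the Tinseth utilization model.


U = 1.65·0.000125^(GP/1000) · (1 − e^(−0.04·t))/4.15
bigness = 1.65·0.000125^(60/1000) = 0.9623
boil_factor = (1 − e^(−0.04·27))/4.15 = 0.1591
U = 0.9623 · 0.1591

0.1531


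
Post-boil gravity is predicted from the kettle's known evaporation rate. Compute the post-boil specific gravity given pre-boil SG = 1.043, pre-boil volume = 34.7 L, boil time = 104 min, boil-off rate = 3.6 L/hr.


V_post = V_pre − rate·(t/60);  SG_post = 1 + (SG_pre−1)·V_pre/V_post
V_post = 34.7 − 3.6·(104/60) = 28.4600
SG_post = 1 + (1.043 − 1)·34.7/28.4600

1.0524


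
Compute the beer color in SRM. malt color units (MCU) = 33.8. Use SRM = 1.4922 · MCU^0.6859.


SRM = 1.4922 · 33.8^0.6859

16.6921 SRM


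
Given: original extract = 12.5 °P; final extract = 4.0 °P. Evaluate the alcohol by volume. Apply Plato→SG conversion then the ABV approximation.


SG = 259/(259 − P);  ABV = (OG − FG)·131.25
OG = 259/(259 − 12.5) = 1.0507
FG = 259/(259 − 4.0) = 1.0157
ABV = (1.0507 − 1.0157)·131.25

4.5969 % ABV


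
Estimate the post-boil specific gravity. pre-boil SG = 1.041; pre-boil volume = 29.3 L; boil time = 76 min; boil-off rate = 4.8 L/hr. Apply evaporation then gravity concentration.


V_post = V_pre − rate·(t/60);  SG_post = 1 + (SG_pre−1)·V_pre/V_post
V_post = 29.3 − 4.8·(76/60) = 23.2200
SG_post = 1 + (1.041 − 1)·29.3/23.2200

1.0517


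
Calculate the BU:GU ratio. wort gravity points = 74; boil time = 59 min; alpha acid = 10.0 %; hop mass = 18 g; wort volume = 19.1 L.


U = 1.65·0.000125^(GP/1000)·(1−e^(−0.04t))/4.15;  IBU = (α/100)·m·U·1000/V;  BU:GU = IBU/GP
U = 1.65·0.000125^(74/1000)·(1−e^(−0.04·59))/4.15 = 0.1852
IBU = (10.0/100)·18·0.1852·1000/19.1 = 17.4491
BU:GU = 17.4491/74

0.2358


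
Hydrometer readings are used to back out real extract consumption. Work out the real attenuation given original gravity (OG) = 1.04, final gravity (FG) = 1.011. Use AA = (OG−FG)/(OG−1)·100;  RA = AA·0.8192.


AA = (1.04 − 1.011)/(1.04 − 1)·100 = 72.5000
RA = 72.5000·0.8192

59.3920 %


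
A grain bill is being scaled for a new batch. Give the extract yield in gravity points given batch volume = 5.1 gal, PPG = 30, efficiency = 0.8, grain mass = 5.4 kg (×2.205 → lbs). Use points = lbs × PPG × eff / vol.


lbs = 5.4 × 2.205 = 11.9070
points = 11.9070 × 30 × 0.8 / 5.1

56.0329 points


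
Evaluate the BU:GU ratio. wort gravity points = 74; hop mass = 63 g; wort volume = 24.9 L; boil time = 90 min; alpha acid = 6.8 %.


U = 1.65·0.000125^(GP/1000)·(1−e^(−0.04t))/4.15;  IBU = (α/100)·m·U·1000/V;  BU:GU = IBU/GP
U = 1.65·0.000125^(74/1000)·(1−e^(−0.04·90))/4.15 = 0.1989
IBU = (6.8/100)·63·0.1989·1000/24.9 = 34.2157
BU:GU = 34.2157/74

0.4624


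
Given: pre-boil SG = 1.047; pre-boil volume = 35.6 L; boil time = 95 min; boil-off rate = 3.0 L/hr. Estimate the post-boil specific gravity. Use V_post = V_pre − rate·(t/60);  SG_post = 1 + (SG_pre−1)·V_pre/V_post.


V_post = 35.6 − 3.0·(95/60) = 30.8500
SG_post = 1 + (1.047 − 1)·35.6/30.8500

1.0542


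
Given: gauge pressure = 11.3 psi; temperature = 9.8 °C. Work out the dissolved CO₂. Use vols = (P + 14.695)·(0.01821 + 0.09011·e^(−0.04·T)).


vols = (11.3 + 14.695)·(0.01821 + 0.09011·e^(−0.04·9.8))

2.0561 volumes


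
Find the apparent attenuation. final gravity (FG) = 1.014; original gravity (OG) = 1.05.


AA = (OG − FG)/(OG − 1) · 100
AA = (1.05 − 1.014)/(1.05 − 1) · 100

72.0000 %


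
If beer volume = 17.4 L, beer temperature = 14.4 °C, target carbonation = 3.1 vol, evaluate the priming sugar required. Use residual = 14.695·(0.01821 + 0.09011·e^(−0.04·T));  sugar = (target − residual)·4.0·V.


residual = 14.695·(0.01821 + 0.09011·e^(−0.04·14.4)) = 1.0120
sugar = (3.1 − 1.0120)·4.0·17.4

145.3272 g


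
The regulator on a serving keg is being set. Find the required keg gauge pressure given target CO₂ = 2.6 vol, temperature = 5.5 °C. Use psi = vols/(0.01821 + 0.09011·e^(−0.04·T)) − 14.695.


psi = 2.6/(0.01821 + 0.09011·e^(−0.04·5.5)) − 14.695

14.0264 psi


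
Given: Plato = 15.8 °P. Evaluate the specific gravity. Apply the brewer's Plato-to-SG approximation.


SG = 259/(259 − P)
SG = 259/(259 − 15.8)

1.0650


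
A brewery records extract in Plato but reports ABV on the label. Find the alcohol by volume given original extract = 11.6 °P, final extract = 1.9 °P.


SG = 259/(259 − P);  ABV = (OG − FG)·131.25
OG = 259/(259 − 11.6) = 1.0469
FG = 259/(259 − 1.9) = 1.0074
ABV = (1.0469 − 1.0074)·131.25

5.1840 % ABV


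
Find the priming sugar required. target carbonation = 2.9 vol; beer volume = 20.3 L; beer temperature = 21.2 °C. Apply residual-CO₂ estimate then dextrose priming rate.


residual = 14.695·(0.01821 + 0.09011·e^(−0.04·T));  sugar = (target − residual)·4.0·V
residual = 14.695·(0.01821 + 0.09011·e^(−0.04·21.2)) = 0.8347
sugar = (2.9 − 0.8347)·4.0·20.3

167.7026 g


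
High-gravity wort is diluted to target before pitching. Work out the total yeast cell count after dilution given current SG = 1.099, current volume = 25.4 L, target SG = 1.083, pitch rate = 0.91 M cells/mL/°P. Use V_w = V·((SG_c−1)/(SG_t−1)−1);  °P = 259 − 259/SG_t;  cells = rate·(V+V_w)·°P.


V_w = 25.4·((1.099−1)/(1.083−1)−1) = 4.8964
V_final = 25.4 + 4.8964 = 30.2964
°P = 259 − 259/1.083 = 19.8495
cells = 0.91·30.2964·19.8495

547.2448 billion cells


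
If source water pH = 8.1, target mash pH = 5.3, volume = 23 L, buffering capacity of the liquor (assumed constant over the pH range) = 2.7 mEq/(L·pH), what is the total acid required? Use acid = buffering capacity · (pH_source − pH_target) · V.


acid = 2.7 · (8.1 − 5.3) · 23

173.8800 mEq


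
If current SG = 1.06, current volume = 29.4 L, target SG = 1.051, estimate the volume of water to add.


V_water = V·((SG_curr − 1)/(SG_target − 1) − 1)
V_water = 29.4·((1.06 − 1)/(1.051 − 1) − 1)

5.1882 L


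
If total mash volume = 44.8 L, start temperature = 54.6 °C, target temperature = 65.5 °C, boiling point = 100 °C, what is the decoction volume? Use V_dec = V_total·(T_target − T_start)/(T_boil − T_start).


V_dec = 44.8·(65.5 − 54.6)/(100 − 54.6)

10.7559 L


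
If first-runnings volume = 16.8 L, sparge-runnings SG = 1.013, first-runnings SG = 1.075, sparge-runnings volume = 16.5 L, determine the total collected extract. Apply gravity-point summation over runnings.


total = Σ (SG_i − 1)·1000·V_i
first = (1.075 − 1)·1000·16.8 = 1260.0000
sparge = (1.013 − 1)·1000·16.5 = 214.5000
total = 1260.0000 + 214.5000

1474.5000 gravity·L


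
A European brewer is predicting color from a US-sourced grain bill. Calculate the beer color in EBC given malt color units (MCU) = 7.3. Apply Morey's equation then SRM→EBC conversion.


SRM = 1.4922·MCU^0.6859;  EBC = SRM·1.97
SRM = 1.4922·7.3^0.6859 = 5.8342
EBC = 5.8342·1.97

11.4933 EBC


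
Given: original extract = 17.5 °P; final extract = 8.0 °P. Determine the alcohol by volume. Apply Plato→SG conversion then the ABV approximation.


SG = 259/(259 − P);  ABV = (OG − FG)·131.25
OG = 259/(259 − 17.5) = 1.0725
FG = 259/(259 − 8.0) = 1.0319
ABV = (1.0725 − 1.0319)·131.25

5.3276 % ABV


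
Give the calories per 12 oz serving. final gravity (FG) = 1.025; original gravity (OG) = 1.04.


ABW = (OG−FG)·131.25·0.79/FG;  °P = 259 − 259/SG (for OG→OE and FG→AE);  RE = 0.1808·OE + 0.8192·AE;  Cal = (6.9·ABW + 4·(RE−0.1))·FG·3.55
ABW = (1.04 − 1.025)·131.25·0.79/1.025 = 1.5174
OE = 259 − 259/1.04 = 9.9615 °P
AE = 259 − 259/1.025 = 6.3171 °P
RE = 0.1808·9.9615 + 0.8192·6.3171 = 6.9760 °P
Cal = (6.9·1.5174 + 4·(6.9760−0.1))·1.025·3.55

138.1775 kcal


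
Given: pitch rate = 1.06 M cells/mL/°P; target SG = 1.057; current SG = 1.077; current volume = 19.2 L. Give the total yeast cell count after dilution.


V_w = V·((SG_c−1)/(SG_t−1)−1);  °P = 259 − 259/SG_t;  cells = rate·(V+V_w)·°P
V_w = 19.2·((1.077−1)/(1.057−1)−1) = 6.7368
V_final = 19.2 + 6.7368 = 25.9368
°P = 259 − 259/1.057 = 13.9669
cells = 1.06·25.9368·13.9669

383.9924 billion cells


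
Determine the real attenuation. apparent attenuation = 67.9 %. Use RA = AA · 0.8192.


RA = 67.9 · 0.8192

55.6237 %


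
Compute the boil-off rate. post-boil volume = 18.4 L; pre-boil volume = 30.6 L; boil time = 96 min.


rate = (V_pre − V_post) / (t_min/60)
rate = (30.6 − 18.4) / (96/60)

7.6250 L/hr


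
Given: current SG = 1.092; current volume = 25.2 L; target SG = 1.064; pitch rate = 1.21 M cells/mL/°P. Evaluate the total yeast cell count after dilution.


V_w = V·((SG_c−1)/(SG_t−1)−1);  °P = 259 − 259/SG_t;  cells = rate·(V+V_w)·°P
V_w = 25.2·((1.092−1)/(1.064−1)−1) = 11.0250
V_final = 25.2 + 11.0250 = 36.2250
°P = 259 − 259/1.064 = 15.5789
cells = 1.21·36.2250·15.5789

682.8603 billion cells


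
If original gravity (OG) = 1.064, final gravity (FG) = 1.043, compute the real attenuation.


AA = (OG−FG)/(OG−1)·100;  RA = AA·0.8192
AA = (1.064 − 1.043)/(1.064 − 1)·100 = 32.8125
RA = 32.8125·0.8192

26.8800 %


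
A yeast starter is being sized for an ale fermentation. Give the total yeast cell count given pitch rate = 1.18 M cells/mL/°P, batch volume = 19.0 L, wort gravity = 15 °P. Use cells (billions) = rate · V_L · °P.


cells = 1.18 · 19.0 · 15

336.3000 billion cells


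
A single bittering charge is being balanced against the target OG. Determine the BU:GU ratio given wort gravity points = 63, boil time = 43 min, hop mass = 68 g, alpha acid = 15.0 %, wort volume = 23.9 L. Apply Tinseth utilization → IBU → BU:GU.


U = 1.65·0.000125^(GP/1000)·(1−e^(−0.04t))/4.15;  IBU = (α/100)·m·U·1000/V;  BU:GU = IBU/GP
U = 1.65·0.000125^(63/1000)·(1−e^(−0.04·43))/4.15 = 0.1853
IBU = (15.0/100)·68·0.1853·1000/23.9 = 79.0773
BU:GU = 79.0773/63

1.2552


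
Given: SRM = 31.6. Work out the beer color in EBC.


EBC = SRM · 1.97
EBC = 31.6 · 1.97

62.2520 EBC


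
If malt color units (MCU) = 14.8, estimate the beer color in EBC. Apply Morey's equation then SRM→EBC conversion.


SRM = 1.4922·MCU^0.6859;  EBC = SRM·1.97
SRM = 1.4922·14.8^0.6859 = 9.4735
EBC = 9.4735·1.97

18.6628 EBC


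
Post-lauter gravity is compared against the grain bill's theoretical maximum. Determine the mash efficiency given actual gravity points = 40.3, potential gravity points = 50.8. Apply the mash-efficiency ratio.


efficiency = actual / potential × 100
efficiency = 40.3 / 50.8 × 100

79.3307 %


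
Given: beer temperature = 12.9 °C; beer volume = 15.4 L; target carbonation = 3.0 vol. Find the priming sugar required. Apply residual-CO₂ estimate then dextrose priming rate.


residual = 14.695·(0.01821 + 0.09011·e^(−0.04·T));  sugar = (target − residual)·4.0·V
residual = 14.695·(0.01821 + 0.09011·e^(−0.04·12.9)) = 1.0580
sugar = (3.0 − 1.0580)·4.0·15.4

119.6275 g


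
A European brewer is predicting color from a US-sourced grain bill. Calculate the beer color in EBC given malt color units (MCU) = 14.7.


SRM = 1.4922·MCU^0.6859;  EBC = SRM·1.97
SRM = 1.4922·14.7^0.6859 = 9.4295
EBC = 9.4295·1.97

18.5762 EBC


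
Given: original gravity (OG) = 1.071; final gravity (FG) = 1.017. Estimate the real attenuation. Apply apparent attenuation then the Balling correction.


AA = (OG−FG)/(OG−1)·100;  RA = AA·0.8192
AA = (1.071 − 1.017)/(1.071 − 1)·100 = 76.0563
RA = 76.0563·0.8192

62.3054 %


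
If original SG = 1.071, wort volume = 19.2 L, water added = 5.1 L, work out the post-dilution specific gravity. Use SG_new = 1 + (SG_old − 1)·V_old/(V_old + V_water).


pts = (1.071 − 1)·1000·19.2/(19.2 + 5.1) = 56.0988
SG_new = 1 + 56.0988/1000

1.0561


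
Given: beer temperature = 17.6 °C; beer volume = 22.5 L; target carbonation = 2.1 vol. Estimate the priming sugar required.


residual = 14.695·(0.01821 + 0.09011·e^(−0.04·T));  sugar = (target − residual)·4.0·V
residual = 14.695·(0.01821 + 0.09011·e^(−0.04·17.6)) = 0.9225
sugar = (2.1 − 0.9225)·4.0·22.5

105.9721 g


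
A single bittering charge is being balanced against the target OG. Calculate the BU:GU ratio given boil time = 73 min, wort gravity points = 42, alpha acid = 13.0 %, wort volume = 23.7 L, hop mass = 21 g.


U = 1.65·0.000125^(GP/1000)·(1−e^(−0.04t))/4.15;  IBU = (α/100)·m·U·1000/V;  BU:GU = IBU/GP
U = 1.65·0.000125^(42/1000)·(1−e^(−0.04·73))/4.15 = 0.2579
IBU = (13.0/100)·21·0.2579·1000/23.7 = 29.7058
BU:GU = 29.7058/42

0.7073


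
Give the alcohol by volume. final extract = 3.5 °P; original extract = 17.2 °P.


SG = 259/(259 − P);  ABV = (OG − FG)·131.25
OG = 259/(259 − 17.2) = 1.0711
FG = 259/(259 − 3.5) = 1.0137
ABV = (1.0711 − 1.0137)·131.25

7.5383 % ABV


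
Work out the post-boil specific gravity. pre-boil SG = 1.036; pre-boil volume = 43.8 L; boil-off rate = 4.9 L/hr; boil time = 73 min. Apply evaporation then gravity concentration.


V_post = V_pre − rate·(t/60);  SG_post = 1 + (SG_pre−1)·V_pre/V_post
V_post = 43.8 − 4.9·(73/60) = 37.8383
SG_post = 1 + (1.036 − 1)·43.8/37.8383

1.0417


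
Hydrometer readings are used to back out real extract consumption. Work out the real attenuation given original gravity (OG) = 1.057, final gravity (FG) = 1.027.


AA = (OG−FG)/(OG−1)·100;  RA = AA·0.8192
AA = (1.057 − 1.027)/(1.057 − 1)·100 = 52.6316
RA = 52.6316·0.8192

43.1158 %


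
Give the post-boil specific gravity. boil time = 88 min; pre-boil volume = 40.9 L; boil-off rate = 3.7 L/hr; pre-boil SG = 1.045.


V_post = V_pre − rate·(t/60);  SG_post = 1 + (SG_pre−1)·V_pre/V_post
V_post = 40.9 − 3.7·(88/60) = 35.4733
SG_post = 1 + (1.045 − 1)·40.9/35.4733

1.0519


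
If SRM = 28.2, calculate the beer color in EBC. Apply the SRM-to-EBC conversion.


EBC = SRM · 1.97
EBC = 28.2 · 1.97

55.5540 EBC


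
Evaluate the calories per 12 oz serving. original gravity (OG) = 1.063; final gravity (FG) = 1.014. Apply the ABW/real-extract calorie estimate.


ABW = (OG−FG)·131.25·0.79/FG;  °P = 259 − 259/SG (for OG→OE and FG→AE);  RE = 0.1808·OE + 0.8192·AE;  Cal = (6.9·ABW + 4·(RE−0.1))·FG·3.55
ABW = (1.063 − 1.014)·131.25·0.79/1.014 = 5.0105
OE = 259 − 259/1.063 = 15.3500 °P
AE = 259 − 259/1.014 = 3.5759 °P
RE = 0.1808·15.3500 + 0.8192·3.5759 = 5.7047 °P
Cal = (6.9·5.0105 + 4·(5.7047−0.1))·1.014·3.55

205.1521 kcal


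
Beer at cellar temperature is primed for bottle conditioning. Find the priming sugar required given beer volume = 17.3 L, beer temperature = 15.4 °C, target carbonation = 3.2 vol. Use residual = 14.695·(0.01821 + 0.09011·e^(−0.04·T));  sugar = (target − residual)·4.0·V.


residual = 14.695·(0.01821 + 0.09011·e^(−0.04·15.4)) = 0.9828
sugar = (3.2 − 0.9828)·4.0·17.3

153.4317 g


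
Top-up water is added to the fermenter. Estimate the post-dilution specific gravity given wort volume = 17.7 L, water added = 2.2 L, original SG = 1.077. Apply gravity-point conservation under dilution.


SG_new = 1 + (SG_old − 1)·V_old/(V_old + V_water)
pts = (1.077 − 1)·1000·17.7/(17.7 + 2.2) = 68.4874
SG_new = 1 + 68.4874/1000

1.0685


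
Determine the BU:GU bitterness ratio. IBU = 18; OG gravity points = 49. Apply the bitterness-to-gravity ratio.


BU:GU = IBU / OG_points
BU:GU = 18 / 49

0.3673


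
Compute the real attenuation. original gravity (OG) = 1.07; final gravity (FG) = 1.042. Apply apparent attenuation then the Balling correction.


AA = (OG−FG)/(OG−1)·100;  RA = AA·0.8192
AA = (1.07 − 1.042)/(1.07 − 1)·100 = 40.0000
RA = 40.0000·0.8192

32.7680 %


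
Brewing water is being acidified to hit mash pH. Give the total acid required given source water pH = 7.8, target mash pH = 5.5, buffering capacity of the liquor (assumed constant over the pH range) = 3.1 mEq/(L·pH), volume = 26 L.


acid = buffering capacity · (pH_source − pH_target) · V
acid = 3.1 · (7.8 − 5.5) · 26

185.3800 mEq


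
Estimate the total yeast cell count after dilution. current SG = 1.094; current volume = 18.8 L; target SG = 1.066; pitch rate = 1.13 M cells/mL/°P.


V_w = V·((SG_c−1)/(SG_t−1)−1);  °P = 259 − 259/SG_t;  cells = rate·(V+V_w)·°P
V_w = 18.8·((1.094−1)/(1.066−1)−1) = 7.9758
V_final = 18.8 + 7.9758 = 26.7758
°P = 259 − 259/1.066 = 16.0356
cells = 1.13·26.7758·16.0356

485.1843 billion cells


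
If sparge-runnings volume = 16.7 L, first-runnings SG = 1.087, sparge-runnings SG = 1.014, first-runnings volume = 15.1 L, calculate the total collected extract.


total = Σ (SG_i − 1)·1000·V_i
first = (1.087 − 1)·1000·15.1 = 1313.7000
sparge = (1.014 − 1)·1000·16.7 = 233.8000
total = 1313.7000 + 233.8000

1547.5000 gravity·L


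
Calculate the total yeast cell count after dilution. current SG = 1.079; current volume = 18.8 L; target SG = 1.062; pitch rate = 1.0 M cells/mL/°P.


V_w = V·((SG_c−1)/(SG_t−1)−1);  °P = 259 − 259/SG_t;  cells = rate·(V+V_w)·°P
V_w = 18.8·((1.079−1)/(1.062−1)−1) = 5.1548
V_final = 18.8 + 5.1548 = 23.9548
°P = 259 − 259/1.062 = 15.1205
cells = 1.0·23.9548·15.1205

362.2098 billion cells


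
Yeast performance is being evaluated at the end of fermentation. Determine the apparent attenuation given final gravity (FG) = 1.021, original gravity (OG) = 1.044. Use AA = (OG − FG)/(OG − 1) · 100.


AA = (1.044 − 1.021)/(1.044 − 1) · 100

52.2727 %


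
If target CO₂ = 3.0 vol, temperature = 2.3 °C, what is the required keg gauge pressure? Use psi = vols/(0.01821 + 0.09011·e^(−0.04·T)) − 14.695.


psi = 3.0/(0.01821 + 0.09011·e^(−0.04·2.3)) − 14.695

15.1855 psi


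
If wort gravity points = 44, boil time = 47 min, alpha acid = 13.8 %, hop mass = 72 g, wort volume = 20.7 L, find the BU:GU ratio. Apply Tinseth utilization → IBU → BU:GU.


U = 1.65·0.000125^(GP/1000)·(1−e^(−0.04t))/4.15;  IBU = (α/100)·m·U·1000/V;  BU:GU = IBU/GP
U = 1.65·0.000125^(44/1000)·(1−e^(−0.04·47))/4.15 = 0.2269
IBU = (13.8/100)·72·0.2269·1000/20.7 = 108.9017
BU:GU = 108.9017/44

2.4750


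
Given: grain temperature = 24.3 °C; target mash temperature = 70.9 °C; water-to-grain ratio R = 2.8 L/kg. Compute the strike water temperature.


T_strike = (0.41/R)·(T_mash − T_grain) + T_mash
T_strike = (0.41/2.8)·(70.9 − 24.3) + 70.9

77.7236 °C


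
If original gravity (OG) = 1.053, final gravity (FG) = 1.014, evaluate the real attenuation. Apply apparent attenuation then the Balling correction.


AA = (OG−FG)/(OG−1)·100;  RA = AA·0.8192
AA = (1.053 − 1.014)/(1.053 − 1)·100 = 73.5849
RA = 73.5849·0.8192

60.2808 %


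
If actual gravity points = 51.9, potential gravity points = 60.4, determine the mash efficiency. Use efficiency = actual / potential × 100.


efficiency = 51.9 / 60.4 × 100

85.9272 %


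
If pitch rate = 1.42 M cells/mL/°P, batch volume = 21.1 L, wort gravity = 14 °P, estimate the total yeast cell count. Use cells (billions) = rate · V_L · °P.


cells = 1.42 · 21.1 · 14

419.4680 billion cells


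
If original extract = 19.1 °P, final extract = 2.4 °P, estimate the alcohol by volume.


SG = 259/(259 − P);  ABV = (OG − FG)·131.25
OG = 259/(259 − 19.1) = 1.0796
FG = 259/(259 − 2.4) = 1.0094
ABV = (1.0796 − 1.0094)·131.25

9.2221 % ABV


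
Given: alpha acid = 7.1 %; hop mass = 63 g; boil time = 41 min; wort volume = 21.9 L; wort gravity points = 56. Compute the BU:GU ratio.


U = 1.65·0.000125^(GP/1000)·(1−e^(−0.04t))/4.15;  IBU = (α/100)·m·U·1000/V;  BU:GU = IBU/GP
U = 1.65·0.000125^(56/1000)·(1−e^(−0.04·41))/4.15 = 0.1937
IBU = (7.1/100)·63·0.1937·1000/21.9 = 39.5698
BU:GU = 39.5698/56

0.7066


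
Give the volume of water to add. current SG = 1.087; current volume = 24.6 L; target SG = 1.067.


V_water = V·((SG_curr − 1)/(SG_target − 1) − 1)
V_water = 24.6·((1.087 − 1)/(1.067 − 1) − 1)

7.3433 L


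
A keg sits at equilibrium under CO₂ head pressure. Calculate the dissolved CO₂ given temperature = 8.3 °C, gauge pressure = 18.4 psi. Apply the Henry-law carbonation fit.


vols = (P + 14.695)·(0.01821 + 0.09011·e^(−0.04·T))
vols = (18.4 + 14.695)·(0.01821 + 0.09011·e^(−0.04·8.3))

2.7423 volumes


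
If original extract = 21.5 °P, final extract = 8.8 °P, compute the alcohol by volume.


SG = 259/(259 − P);  ABV = (OG − FG)·131.25
OG = 259/(259 − 21.5) = 1.0905
FG = 259/(259 − 8.8) = 1.0352
ABV = (1.0905 − 1.0352)·131.25

7.2653 % ABV


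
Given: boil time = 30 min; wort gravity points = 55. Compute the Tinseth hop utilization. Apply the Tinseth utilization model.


U = 1.65·0.000125^(GP/1000) · (1 − e^(−0.04·t))/4.15
bigness = 1.65·0.000125^(55/1000) = 1.0065
boil_factor = (1 − e^(−0.04·30))/4.15 = 0.1684
U = 1.0065 · 0.1684

0.1695


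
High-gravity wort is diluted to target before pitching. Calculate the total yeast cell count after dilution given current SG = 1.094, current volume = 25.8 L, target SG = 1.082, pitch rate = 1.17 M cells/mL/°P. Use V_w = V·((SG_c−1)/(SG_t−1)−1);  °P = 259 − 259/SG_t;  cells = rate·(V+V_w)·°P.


V_w = 25.8·((1.094−1)/(1.082−1)−1) = 3.7756
V_final = 25.8 + 3.7756 = 29.5756
°P = 259 − 259/1.082 = 19.6285
cells = 1.17·29.5756·19.6285

679.2129 billion cells


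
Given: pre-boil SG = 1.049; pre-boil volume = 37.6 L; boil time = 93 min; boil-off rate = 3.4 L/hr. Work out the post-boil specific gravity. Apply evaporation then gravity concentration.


V_post = V_pre − rate·(t/60);  SG_post = 1 + (SG_pre−1)·V_pre/V_post
V_post = 37.6 − 3.4·(93/60) = 32.3300
SG_post = 1 + (1.049 − 1)·37.6/32.3300

1.0570


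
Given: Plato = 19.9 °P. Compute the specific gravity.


SG = 259/(259 − P)
SG = 259/(259 − 19.9)

1.0832


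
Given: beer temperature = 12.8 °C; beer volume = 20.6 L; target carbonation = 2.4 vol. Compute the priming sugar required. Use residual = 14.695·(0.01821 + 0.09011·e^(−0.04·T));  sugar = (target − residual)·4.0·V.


residual = 14.695·(0.01821 + 0.09011·e^(−0.04·12.8)) = 1.0612
sugar = (2.4 − 1.0612)·4.0·20.6

110.3201 g


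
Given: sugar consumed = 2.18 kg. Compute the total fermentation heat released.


Q = m_sugar · 590 kJ/kg
Q = 2.18 · 590

1286.2000 kJ


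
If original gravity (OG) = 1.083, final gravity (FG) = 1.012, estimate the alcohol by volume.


ABV = (OG − FG) · 131.25
ABV = (1.083 − 1.012) · 131.25

9.3187 % ABV


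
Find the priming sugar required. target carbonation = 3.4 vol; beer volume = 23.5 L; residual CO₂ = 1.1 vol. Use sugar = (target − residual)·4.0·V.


sugar = (3.4 − 1.1)·4.0·23.5

216.2000 g


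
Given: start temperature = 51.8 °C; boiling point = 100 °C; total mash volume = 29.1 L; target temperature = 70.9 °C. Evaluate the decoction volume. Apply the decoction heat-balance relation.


V_dec = V_total·(T_target − T_start)/(T_boil − T_start)
V_dec = 29.1·(70.9 − 51.8)/(100 − 51.8)

11.5313 L


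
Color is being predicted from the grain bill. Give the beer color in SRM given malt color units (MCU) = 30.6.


SRM = 1.4922 · MCU^0.6859
SRM = 1.4922 · 30.6^0.6859

15.5913 SRM


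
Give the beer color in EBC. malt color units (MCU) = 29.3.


SRM = 1.4922·MCU^0.6859;  EBC = SRM·1.97
SRM = 1.4922·29.3^0.6859 = 15.1339
EBC = 15.1339·1.97

29.8138 EBC


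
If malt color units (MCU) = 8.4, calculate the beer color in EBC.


SRM = 1.4922·MCU^0.6859;  EBC = SRM·1.97
SRM = 1.4922·8.4^0.6859 = 6.4238
EBC = 6.4238·1.97

12.6548 EBC


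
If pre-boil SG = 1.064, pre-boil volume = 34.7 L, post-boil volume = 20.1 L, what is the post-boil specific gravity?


SG_post = 1 + (SG_pre − 1)·V_pre/V_post
pts_pre = (1.064 − 1)·1000 = 64.0000
pts_post = 64.0000·34.7/20.1 = 110.4876
SG_post = 1 + 110.4876/1000

1.1105


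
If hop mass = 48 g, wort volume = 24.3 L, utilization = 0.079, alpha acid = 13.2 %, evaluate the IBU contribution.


IBU = (α/100)·mass·U·1000 / V
IBU = (13.2/100)·48·0.079·1000 / 24.3

20.5985 IBU


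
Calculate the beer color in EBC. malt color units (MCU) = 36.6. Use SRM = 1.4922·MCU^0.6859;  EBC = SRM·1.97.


SRM = 1.4922·36.6^0.6859 = 17.6286
EBC = 17.6286·1.97

34.7284 EBC


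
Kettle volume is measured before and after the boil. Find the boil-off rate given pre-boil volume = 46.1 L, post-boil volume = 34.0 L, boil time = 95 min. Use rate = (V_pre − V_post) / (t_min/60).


rate = (46.1 − 34.0) / (95/60)

7.6421 L/hr


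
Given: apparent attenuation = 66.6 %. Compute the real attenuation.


RA = AA · 0.8192
RA = 66.6 · 0.8192

54.5587 %


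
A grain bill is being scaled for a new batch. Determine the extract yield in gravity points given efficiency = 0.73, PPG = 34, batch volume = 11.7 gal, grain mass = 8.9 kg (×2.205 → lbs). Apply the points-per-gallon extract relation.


points = lbs × PPG × eff / vol
lbs = 8.9 × 2.205 = 19.6245
points = 19.6245 × 34 × 0.73 / 11.7

41.6308 points


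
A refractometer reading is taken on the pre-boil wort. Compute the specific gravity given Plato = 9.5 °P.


SG = 259/(259 − P)
SG = 259/(259 − 9.5)

1.0381


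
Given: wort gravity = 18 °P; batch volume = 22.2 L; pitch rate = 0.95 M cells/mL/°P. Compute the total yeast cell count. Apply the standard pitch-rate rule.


cells (billions) = rate · V_L · °P
cells = 0.95 · 22.2 · 18

379.6200 billion cells


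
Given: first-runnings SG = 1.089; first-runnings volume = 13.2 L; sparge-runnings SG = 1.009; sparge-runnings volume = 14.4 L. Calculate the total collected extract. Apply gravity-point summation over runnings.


total = Σ (SG_i − 1)·1000·V_i
first = (1.089 − 1)·1000·13.2 = 1174.8000
sparge = (1.009 − 1)·1000·14.4 = 129.6000
total = 1174.8000 + 129.6000

1304.4000 gravity·L


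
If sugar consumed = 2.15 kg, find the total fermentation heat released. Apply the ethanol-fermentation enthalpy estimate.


Q = m_sugar · 590 kJ/kg
Q = 2.15 · 590

1268.5000 kJ


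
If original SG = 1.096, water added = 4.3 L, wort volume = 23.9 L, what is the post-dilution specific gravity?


SG_new = 1 + (SG_old − 1)·V_old/(V_old + V_water)
pts = (1.096 − 1)·1000·23.9/(23.9 + 4.3) = 81.3617
SG_new = 1 + 81.3617/1000

1.0814


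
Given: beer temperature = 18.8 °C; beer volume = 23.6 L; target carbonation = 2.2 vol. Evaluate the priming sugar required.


residual = 14.695·(0.01821 + 0.09011·e^(−0.04·T));  sugar = (target − residual)·4.0·V
residual = 14.695·(0.01821 + 0.09011·e^(−0.04·18.8)) = 0.8918
sugar = (2.2 − 0.8918)·4.0·23.6

123.4905 g


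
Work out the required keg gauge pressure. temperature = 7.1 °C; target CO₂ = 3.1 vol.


psi = vols/(0.01821 + 0.09011·e^(−0.04·T)) − 14.695
psi = 3.1/(0.01821 + 0.09011·e^(−0.04·7.1)) − 14.695

21.3340 psi


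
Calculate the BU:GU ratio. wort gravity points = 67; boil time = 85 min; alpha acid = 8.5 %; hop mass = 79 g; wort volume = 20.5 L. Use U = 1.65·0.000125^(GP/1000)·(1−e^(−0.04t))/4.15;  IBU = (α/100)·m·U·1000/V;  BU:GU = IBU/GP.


U = 1.65·0.000125^(67/1000)·(1−e^(−0.04·85))/4.15 = 0.2105
IBU = (8.5/100)·79·0.2105·1000/20.5 = 68.9413
BU:GU = 68.9413/67

1.0290


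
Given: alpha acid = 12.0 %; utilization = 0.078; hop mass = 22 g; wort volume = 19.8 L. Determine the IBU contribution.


IBU = (α/100)·mass·U·1000 / V
IBU = (12.0/100)·22·0.078·1000 / 19.8

10.4000 IBU


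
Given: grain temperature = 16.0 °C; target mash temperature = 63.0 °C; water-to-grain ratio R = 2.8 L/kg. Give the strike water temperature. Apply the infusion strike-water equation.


T_strike = (0.41/R)·(T_mash − T_grain) + T_mash
T_strike = (0.41/2.8)·(63.0 − 16.0) + 63.0

69.8821 °C


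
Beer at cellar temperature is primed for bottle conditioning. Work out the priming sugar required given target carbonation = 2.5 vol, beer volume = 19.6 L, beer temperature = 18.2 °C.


residual = 14.695·(0.01821 + 0.09011·e^(−0.04·T));  sugar = (target − residual)·4.0·V
residual = 14.695·(0.01821 + 0.09011·e^(−0.04·18.2)) = 0.9070
sugar = (2.5 − 0.9070)·4.0·19.6

124.8911 g


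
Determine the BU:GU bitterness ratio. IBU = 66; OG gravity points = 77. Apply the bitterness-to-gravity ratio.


BU:GU = IBU / OG_points
BU:GU = 66 / 77

0.8571


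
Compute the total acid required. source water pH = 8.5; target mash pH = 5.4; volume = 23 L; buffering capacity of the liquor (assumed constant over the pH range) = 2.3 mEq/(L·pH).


acid = buffering capacity · (pH_source − pH_target) · V
acid = 2.3 · (8.5 − 5.4) · 23

163.9900 mEq


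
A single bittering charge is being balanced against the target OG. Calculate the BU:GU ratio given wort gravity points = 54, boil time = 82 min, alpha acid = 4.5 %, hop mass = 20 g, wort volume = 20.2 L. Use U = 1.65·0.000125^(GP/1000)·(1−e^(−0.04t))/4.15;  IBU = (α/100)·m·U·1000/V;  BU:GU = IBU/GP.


U = 1.65·0.000125^(54/1000)·(1−e^(−0.04·82))/4.15 = 0.2355
IBU = (4.5/100)·20·0.2355·1000/20.2 = 10.4931
BU:GU = 10.4931/54

0.1943


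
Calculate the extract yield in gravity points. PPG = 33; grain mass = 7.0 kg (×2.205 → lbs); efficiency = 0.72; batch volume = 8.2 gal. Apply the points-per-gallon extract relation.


points = lbs × PPG × eff / vol
lbs = 7.0 × 2.205 = 15.4350
points = 15.4350 × 33 × 0.72 / 8.2

44.7239 points


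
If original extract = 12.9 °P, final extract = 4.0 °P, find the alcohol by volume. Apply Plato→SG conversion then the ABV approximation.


SG = 259/(259 − P);  ABV = (OG − FG)·131.25
OG = 259/(259 − 12.9) = 1.0524
FG = 259/(259 − 4.0) = 1.0157
ABV = (1.0524 − 1.0157)·131.25

4.8210 % ABV


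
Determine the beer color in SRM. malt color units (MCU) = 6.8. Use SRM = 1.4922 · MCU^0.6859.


SRM = 1.4922 · 6.8^0.6859

5.5571 SRM


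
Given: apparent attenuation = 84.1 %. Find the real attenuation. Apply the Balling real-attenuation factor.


RA = AA · 0.8192
RA = 84.1 · 0.8192

68.8947 %


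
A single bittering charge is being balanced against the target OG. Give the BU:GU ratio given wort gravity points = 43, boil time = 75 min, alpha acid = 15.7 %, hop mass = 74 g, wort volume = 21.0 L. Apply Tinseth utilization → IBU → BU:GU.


U = 1.65·0.000125^(GP/1000)·(1−e^(−0.04t))/4.15;  IBU = (α/100)·m·U·1000/V;  BU:GU = IBU/GP
U = 1.65·0.000125^(43/1000)·(1−e^(−0.04·75))/4.15 = 0.2567
IBU = (15.7/100)·74·0.2567·1000/21.0 = 142.0156
BU:GU = 142.0156/43

3.3027


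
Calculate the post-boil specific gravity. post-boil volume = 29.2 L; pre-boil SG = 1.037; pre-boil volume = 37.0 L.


SG_post = 1 + (SG_pre − 1)·V_pre/V_post
pts_pre = (1.037 − 1)·1000 = 37.0000
pts_post = 37.0000·37.0/29.2 = 46.8836
SG_post = 1 + 46.8836/1000

1.0469


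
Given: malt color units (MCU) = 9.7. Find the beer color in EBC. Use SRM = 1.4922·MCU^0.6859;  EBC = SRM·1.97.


SRM = 1.4922·9.7^0.6859 = 7.0901
EBC = 7.0901·1.97

13.9675 EBC


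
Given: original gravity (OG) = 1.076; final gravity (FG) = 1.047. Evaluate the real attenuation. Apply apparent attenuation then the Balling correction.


AA = (OG−FG)/(OG−1)·100;  RA = AA·0.8192
AA = (1.076 − 1.047)/(1.076 − 1)·100 = 38.1579
RA = 38.1579·0.8192

31.2589 %


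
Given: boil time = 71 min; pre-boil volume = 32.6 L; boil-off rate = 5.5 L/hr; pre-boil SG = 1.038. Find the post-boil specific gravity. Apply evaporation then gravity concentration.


V_post = V_pre − rate·(t/60);  SG_post = 1 + (SG_pre−1)·V_pre/V_post
V_post = 32.6 − 5.5·(71/60) = 26.0917
SG_post = 1 + (1.038 − 1)·32.6/26.0917

1.0475


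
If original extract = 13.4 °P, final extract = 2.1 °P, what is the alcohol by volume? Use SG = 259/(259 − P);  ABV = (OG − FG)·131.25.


OG = 259/(259 − 13.4) = 1.0546
FG = 259/(259 − 2.1) = 1.0082
ABV = (1.0546 − 1.0082)·131.25

6.0881 % ABV


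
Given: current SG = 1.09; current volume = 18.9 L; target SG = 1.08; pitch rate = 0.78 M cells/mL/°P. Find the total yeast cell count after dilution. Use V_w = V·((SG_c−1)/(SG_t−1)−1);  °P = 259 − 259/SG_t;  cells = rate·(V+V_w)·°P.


V_w = 18.9·((1.09−1)/(1.08−1)−1) = 2.3625
V_final = 18.9 + 2.3625 = 21.2625
°P = 259 − 259/1.08 = 19.1852
cells = 0.78·21.2625·19.1852

318.1815 billion cells


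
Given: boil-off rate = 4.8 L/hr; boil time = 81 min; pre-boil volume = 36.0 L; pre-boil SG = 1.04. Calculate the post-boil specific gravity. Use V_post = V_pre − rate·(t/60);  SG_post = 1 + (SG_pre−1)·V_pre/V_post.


V_post = 36.0 − 4.8·(81/60) = 29.5200
SG_post = 1 + (1.04 − 1)·36.0/29.5200

1.0488


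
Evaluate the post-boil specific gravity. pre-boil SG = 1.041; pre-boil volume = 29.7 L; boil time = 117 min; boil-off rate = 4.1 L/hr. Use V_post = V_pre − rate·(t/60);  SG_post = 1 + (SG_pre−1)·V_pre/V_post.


V_post = 29.7 − 4.1·(117/60) = 21.7050
SG_post = 1 + (1.041 − 1)·29.7/21.7050

1.0561


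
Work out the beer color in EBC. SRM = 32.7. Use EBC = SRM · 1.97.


EBC = 32.7 · 1.97

64.4190 EBC


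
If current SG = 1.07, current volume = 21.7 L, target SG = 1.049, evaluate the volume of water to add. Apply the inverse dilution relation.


V_water = V·((SG_curr − 1)/(SG_target − 1) − 1)
V_water = 21.7·((1.07 − 1)/(1.049 − 1) − 1)

9.3000 L


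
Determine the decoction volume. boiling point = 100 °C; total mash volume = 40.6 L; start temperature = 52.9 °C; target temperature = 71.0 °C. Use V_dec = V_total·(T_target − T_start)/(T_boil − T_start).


V_dec = 40.6·(71.0 − 52.9)/(100 − 52.9)

15.6021 L


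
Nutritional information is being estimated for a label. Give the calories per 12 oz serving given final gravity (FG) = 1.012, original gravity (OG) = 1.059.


ABW = (OG−FG)·131.25·0.79/FG;  °P = 259 − 259/SG (for OG→OE and FG→AE);  RE = 0.1808·OE + 0.8192·AE;  Cal = (6.9·ABW + 4·(RE−0.1))·FG·3.55
ABW = (1.059 − 1.012)·131.25·0.79/1.012 = 4.8155
OE = 259 − 259/1.059 = 14.4297 °P
AE = 259 − 259/1.012 = 3.0711 °P
RE = 0.1808·14.4297 + 0.8192·3.0711 = 5.1248 °P
Cal = (6.9·4.8155 + 4·(5.1248−0.1))·1.012·3.55

191.5797 kcal


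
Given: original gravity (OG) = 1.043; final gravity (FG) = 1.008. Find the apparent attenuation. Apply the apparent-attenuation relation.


AA = (OG − FG)/(OG − 1) · 100
AA = (1.043 − 1.008)/(1.043 − 1) · 100

81.3953 %


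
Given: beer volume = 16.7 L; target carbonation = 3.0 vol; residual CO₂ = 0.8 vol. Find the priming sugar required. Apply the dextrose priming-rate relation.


sugar = (target − residual)·4.0·V
sugar = (3.0 − 0.8)·4.0·16.7

146.9600 g


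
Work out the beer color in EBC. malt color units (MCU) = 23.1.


SRM = 1.4922·MCU^0.6859;  EBC = SRM·1.97
SRM = 1.4922·23.1^0.6859 = 12.8567
EBC = 12.8567·1.97

25.3276 EBC


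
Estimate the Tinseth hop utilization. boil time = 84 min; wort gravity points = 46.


U = 1.65·0.000125^(GP/1000) · (1 − e^(−0.04·t))/4.15
bigness = 1.65·0.000125^(46/1000) = 1.0913
boil_factor = (1 − e^(−0.04·84))/4.15 = 0.2326
U = 1.0913 · 0.2326

0.2538


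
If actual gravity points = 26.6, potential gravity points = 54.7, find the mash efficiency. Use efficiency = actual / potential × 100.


efficiency = 26.6 / 54.7 × 100

48.6289 %


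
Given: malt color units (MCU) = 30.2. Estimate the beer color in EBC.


SRM = 1.4922·MCU^0.6859;  EBC = SRM·1.97
SRM = 1.4922·30.2^0.6859 = 15.4513
EBC = 15.4513·1.97

30.4390 EBC


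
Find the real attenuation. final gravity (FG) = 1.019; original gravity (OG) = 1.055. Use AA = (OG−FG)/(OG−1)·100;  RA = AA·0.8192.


AA = (1.055 − 1.019)/(1.055 − 1)·100 = 65.4545
RA = 65.4545·0.8192

53.6204 %


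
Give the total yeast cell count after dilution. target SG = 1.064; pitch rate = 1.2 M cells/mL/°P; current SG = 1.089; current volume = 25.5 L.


V_w = V·((SG_c−1)/(SG_t−1)−1);  °P = 259 − 259/SG_t;  cells = rate·(V+V_w)·°P
V_w = 25.5·((1.089−1)/(1.064−1)−1) = 9.9609
V_final = 25.5 + 9.9609 = 35.4609
°P = 259 − 259/1.064 = 15.5789
cells = 1.2·35.4609·15.5789

662.9329 billion cells


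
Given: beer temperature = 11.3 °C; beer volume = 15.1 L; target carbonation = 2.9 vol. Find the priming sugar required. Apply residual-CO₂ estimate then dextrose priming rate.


residual = 14.695·(0.01821 + 0.09011·e^(−0.04·T));  sugar = (target − residual)·4.0·V
residual = 14.695·(0.01821 + 0.09011·e^(−0.04·11.3)) = 1.1102
sugar = (2.9 − 1.1102)·4.0·15.1

108.1018 g


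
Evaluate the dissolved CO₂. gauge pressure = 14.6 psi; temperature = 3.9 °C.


vols = (P + 14.695)·(0.01821 + 0.09011·e^(−0.04·T))
vols = (14.6 + 14.695)·(0.01821 + 0.09011·e^(−0.04·3.9))

2.7919 volumes


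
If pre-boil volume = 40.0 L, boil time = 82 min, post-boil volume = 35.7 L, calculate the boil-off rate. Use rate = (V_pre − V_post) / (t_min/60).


rate = (40.0 − 35.7) / (82/60)

3.1463 L/hr


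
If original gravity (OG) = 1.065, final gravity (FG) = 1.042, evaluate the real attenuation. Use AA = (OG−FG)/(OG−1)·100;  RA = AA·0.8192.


AA = (1.065 − 1.042)/(1.065 − 1)·100 = 35.3846
RA = 35.3846·0.8192

28.9871 %


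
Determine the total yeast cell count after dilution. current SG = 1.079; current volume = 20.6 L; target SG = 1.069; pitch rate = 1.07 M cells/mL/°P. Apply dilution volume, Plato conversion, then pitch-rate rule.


V_w = V·((SG_c−1)/(SG_t−1)−1);  °P = 259 − 259/SG_t;  cells = rate·(V+V_w)·°P
V_w = 20.6·((1.079−1)/(1.069−1)−1) = 2.9855
V_final = 20.6 + 2.9855 = 23.5855
°P = 259 − 259/1.069 = 16.7175
cells = 1.07·23.5855·16.7175

421.8909 billion cells


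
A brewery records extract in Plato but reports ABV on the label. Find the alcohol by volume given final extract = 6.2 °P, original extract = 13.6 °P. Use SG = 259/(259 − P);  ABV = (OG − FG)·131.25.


OG = 259/(259 − 13.6) = 1.0554
FG = 259/(259 − 6.2) = 1.0245
ABV = (1.0554 − 1.0245)·131.25

4.0549 % ABV


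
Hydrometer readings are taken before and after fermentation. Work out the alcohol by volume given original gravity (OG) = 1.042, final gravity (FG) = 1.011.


ABV = (OG − FG) · 131.25
ABV = (1.042 − 1.011) · 131.25

4.0688 % ABV


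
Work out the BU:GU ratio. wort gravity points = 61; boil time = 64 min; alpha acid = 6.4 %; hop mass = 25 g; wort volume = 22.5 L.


U = 1.65·0.000125^(GP/1000)·(1−e^(−0.04t))/4.15;  IBU = (α/100)·m·U·1000/V;  BU:GU = IBU/GP
U = 1.65·0.000125^(61/1000)·(1−e^(−0.04·64))/4.15 = 0.2120
IBU = (6.4/100)·25·0.2120·1000/22.5 = 15.0780
BU:GU = 15.0780/61

0.2472
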